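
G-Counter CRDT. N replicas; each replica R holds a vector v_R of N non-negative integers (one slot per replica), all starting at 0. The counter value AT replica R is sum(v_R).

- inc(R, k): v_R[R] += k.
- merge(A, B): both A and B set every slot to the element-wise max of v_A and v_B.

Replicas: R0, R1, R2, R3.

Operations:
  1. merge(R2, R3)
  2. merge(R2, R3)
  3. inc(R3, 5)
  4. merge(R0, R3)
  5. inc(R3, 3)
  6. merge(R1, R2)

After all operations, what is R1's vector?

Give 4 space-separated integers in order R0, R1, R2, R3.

Answer: 0 0 0 0

Derivation:
Op 1: merge R2<->R3 -> R2=(0,0,0,0) R3=(0,0,0,0)
Op 2: merge R2<->R3 -> R2=(0,0,0,0) R3=(0,0,0,0)
Op 3: inc R3 by 5 -> R3=(0,0,0,5) value=5
Op 4: merge R0<->R3 -> R0=(0,0,0,5) R3=(0,0,0,5)
Op 5: inc R3 by 3 -> R3=(0,0,0,8) value=8
Op 6: merge R1<->R2 -> R1=(0,0,0,0) R2=(0,0,0,0)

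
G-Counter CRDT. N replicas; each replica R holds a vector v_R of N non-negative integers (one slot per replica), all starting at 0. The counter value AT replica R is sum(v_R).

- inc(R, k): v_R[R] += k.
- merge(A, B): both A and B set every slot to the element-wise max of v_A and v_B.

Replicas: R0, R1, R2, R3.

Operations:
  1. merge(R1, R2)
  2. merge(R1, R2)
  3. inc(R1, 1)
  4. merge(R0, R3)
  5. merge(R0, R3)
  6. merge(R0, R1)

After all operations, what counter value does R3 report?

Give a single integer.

Op 1: merge R1<->R2 -> R1=(0,0,0,0) R2=(0,0,0,0)
Op 2: merge R1<->R2 -> R1=(0,0,0,0) R2=(0,0,0,0)
Op 3: inc R1 by 1 -> R1=(0,1,0,0) value=1
Op 4: merge R0<->R3 -> R0=(0,0,0,0) R3=(0,0,0,0)
Op 5: merge R0<->R3 -> R0=(0,0,0,0) R3=(0,0,0,0)
Op 6: merge R0<->R1 -> R0=(0,1,0,0) R1=(0,1,0,0)

Answer: 0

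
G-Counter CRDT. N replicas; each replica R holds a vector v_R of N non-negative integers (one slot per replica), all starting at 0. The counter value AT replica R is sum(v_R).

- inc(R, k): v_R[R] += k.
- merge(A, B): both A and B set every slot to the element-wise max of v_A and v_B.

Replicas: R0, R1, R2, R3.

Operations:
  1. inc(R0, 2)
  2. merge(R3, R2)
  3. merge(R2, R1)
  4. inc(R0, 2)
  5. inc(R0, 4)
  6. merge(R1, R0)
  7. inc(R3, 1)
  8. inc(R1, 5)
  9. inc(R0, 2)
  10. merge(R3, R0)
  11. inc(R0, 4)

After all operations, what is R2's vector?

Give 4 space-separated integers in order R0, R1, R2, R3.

Op 1: inc R0 by 2 -> R0=(2,0,0,0) value=2
Op 2: merge R3<->R2 -> R3=(0,0,0,0) R2=(0,0,0,0)
Op 3: merge R2<->R1 -> R2=(0,0,0,0) R1=(0,0,0,0)
Op 4: inc R0 by 2 -> R0=(4,0,0,0) value=4
Op 5: inc R0 by 4 -> R0=(8,0,0,0) value=8
Op 6: merge R1<->R0 -> R1=(8,0,0,0) R0=(8,0,0,0)
Op 7: inc R3 by 1 -> R3=(0,0,0,1) value=1
Op 8: inc R1 by 5 -> R1=(8,5,0,0) value=13
Op 9: inc R0 by 2 -> R0=(10,0,0,0) value=10
Op 10: merge R3<->R0 -> R3=(10,0,0,1) R0=(10,0,0,1)
Op 11: inc R0 by 4 -> R0=(14,0,0,1) value=15

Answer: 0 0 0 0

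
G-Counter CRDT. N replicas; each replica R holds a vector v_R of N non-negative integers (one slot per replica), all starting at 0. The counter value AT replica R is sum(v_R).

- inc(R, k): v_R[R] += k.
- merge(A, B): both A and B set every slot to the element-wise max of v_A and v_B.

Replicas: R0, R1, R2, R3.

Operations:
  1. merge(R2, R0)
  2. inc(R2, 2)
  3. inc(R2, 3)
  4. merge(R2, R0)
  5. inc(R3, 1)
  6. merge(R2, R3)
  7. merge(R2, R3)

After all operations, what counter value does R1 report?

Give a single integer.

Answer: 0

Derivation:
Op 1: merge R2<->R0 -> R2=(0,0,0,0) R0=(0,0,0,0)
Op 2: inc R2 by 2 -> R2=(0,0,2,0) value=2
Op 3: inc R2 by 3 -> R2=(0,0,5,0) value=5
Op 4: merge R2<->R0 -> R2=(0,0,5,0) R0=(0,0,5,0)
Op 5: inc R3 by 1 -> R3=(0,0,0,1) value=1
Op 6: merge R2<->R3 -> R2=(0,0,5,1) R3=(0,0,5,1)
Op 7: merge R2<->R3 -> R2=(0,0,5,1) R3=(0,0,5,1)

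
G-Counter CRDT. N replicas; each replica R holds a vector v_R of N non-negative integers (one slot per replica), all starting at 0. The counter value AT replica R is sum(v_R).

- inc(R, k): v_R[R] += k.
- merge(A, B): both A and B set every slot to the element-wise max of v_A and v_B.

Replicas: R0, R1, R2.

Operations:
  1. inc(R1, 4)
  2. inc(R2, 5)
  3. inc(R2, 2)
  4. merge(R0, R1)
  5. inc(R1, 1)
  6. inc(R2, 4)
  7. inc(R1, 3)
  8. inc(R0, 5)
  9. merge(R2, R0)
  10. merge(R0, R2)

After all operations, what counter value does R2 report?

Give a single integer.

Op 1: inc R1 by 4 -> R1=(0,4,0) value=4
Op 2: inc R2 by 5 -> R2=(0,0,5) value=5
Op 3: inc R2 by 2 -> R2=(0,0,7) value=7
Op 4: merge R0<->R1 -> R0=(0,4,0) R1=(0,4,0)
Op 5: inc R1 by 1 -> R1=(0,5,0) value=5
Op 6: inc R2 by 4 -> R2=(0,0,11) value=11
Op 7: inc R1 by 3 -> R1=(0,8,0) value=8
Op 8: inc R0 by 5 -> R0=(5,4,0) value=9
Op 9: merge R2<->R0 -> R2=(5,4,11) R0=(5,4,11)
Op 10: merge R0<->R2 -> R0=(5,4,11) R2=(5,4,11)

Answer: 20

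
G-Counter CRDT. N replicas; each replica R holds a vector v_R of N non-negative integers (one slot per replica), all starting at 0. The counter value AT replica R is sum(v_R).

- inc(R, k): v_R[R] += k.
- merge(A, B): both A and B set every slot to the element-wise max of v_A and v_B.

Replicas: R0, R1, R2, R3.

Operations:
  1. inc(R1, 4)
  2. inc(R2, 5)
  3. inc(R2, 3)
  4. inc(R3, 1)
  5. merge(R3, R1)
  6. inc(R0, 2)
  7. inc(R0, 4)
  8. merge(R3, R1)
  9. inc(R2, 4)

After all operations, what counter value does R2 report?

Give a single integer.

Op 1: inc R1 by 4 -> R1=(0,4,0,0) value=4
Op 2: inc R2 by 5 -> R2=(0,0,5,0) value=5
Op 3: inc R2 by 3 -> R2=(0,0,8,0) value=8
Op 4: inc R3 by 1 -> R3=(0,0,0,1) value=1
Op 5: merge R3<->R1 -> R3=(0,4,0,1) R1=(0,4,0,1)
Op 6: inc R0 by 2 -> R0=(2,0,0,0) value=2
Op 7: inc R0 by 4 -> R0=(6,0,0,0) value=6
Op 8: merge R3<->R1 -> R3=(0,4,0,1) R1=(0,4,0,1)
Op 9: inc R2 by 4 -> R2=(0,0,12,0) value=12

Answer: 12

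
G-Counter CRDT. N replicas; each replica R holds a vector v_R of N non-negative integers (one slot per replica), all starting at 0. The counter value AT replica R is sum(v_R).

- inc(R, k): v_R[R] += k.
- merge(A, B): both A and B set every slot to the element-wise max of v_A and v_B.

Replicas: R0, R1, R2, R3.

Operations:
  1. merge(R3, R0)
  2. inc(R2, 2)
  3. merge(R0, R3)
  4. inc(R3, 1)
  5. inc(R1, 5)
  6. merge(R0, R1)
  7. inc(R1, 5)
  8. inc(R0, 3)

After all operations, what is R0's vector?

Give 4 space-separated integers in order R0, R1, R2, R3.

Answer: 3 5 0 0

Derivation:
Op 1: merge R3<->R0 -> R3=(0,0,0,0) R0=(0,0,0,0)
Op 2: inc R2 by 2 -> R2=(0,0,2,0) value=2
Op 3: merge R0<->R3 -> R0=(0,0,0,0) R3=(0,0,0,0)
Op 4: inc R3 by 1 -> R3=(0,0,0,1) value=1
Op 5: inc R1 by 5 -> R1=(0,5,0,0) value=5
Op 6: merge R0<->R1 -> R0=(0,5,0,0) R1=(0,5,0,0)
Op 7: inc R1 by 5 -> R1=(0,10,0,0) value=10
Op 8: inc R0 by 3 -> R0=(3,5,0,0) value=8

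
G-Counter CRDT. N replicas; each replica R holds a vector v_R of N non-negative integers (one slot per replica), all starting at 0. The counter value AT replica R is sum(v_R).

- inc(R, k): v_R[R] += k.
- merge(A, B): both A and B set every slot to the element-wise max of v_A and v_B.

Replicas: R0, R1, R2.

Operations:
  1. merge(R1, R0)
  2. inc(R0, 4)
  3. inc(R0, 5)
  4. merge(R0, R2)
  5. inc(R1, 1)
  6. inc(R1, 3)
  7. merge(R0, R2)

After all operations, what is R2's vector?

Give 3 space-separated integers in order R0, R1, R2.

Answer: 9 0 0

Derivation:
Op 1: merge R1<->R0 -> R1=(0,0,0) R0=(0,0,0)
Op 2: inc R0 by 4 -> R0=(4,0,0) value=4
Op 3: inc R0 by 5 -> R0=(9,0,0) value=9
Op 4: merge R0<->R2 -> R0=(9,0,0) R2=(9,0,0)
Op 5: inc R1 by 1 -> R1=(0,1,0) value=1
Op 6: inc R1 by 3 -> R1=(0,4,0) value=4
Op 7: merge R0<->R2 -> R0=(9,0,0) R2=(9,0,0)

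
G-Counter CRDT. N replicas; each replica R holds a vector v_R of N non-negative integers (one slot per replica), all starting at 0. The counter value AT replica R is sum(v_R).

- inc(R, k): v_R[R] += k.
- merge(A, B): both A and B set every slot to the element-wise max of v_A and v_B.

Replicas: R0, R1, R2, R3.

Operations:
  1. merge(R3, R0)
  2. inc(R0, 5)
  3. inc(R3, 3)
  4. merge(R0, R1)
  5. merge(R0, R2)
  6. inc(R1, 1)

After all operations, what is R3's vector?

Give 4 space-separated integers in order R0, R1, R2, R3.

Op 1: merge R3<->R0 -> R3=(0,0,0,0) R0=(0,0,0,0)
Op 2: inc R0 by 5 -> R0=(5,0,0,0) value=5
Op 3: inc R3 by 3 -> R3=(0,0,0,3) value=3
Op 4: merge R0<->R1 -> R0=(5,0,0,0) R1=(5,0,0,0)
Op 5: merge R0<->R2 -> R0=(5,0,0,0) R2=(5,0,0,0)
Op 6: inc R1 by 1 -> R1=(5,1,0,0) value=6

Answer: 0 0 0 3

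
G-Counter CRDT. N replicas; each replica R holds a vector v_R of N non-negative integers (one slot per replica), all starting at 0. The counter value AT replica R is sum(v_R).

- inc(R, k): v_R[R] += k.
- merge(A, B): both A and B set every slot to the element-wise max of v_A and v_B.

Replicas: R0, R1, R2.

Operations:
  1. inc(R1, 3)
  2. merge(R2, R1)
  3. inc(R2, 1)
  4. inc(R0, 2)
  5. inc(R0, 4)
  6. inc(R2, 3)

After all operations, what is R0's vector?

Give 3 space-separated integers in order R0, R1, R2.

Op 1: inc R1 by 3 -> R1=(0,3,0) value=3
Op 2: merge R2<->R1 -> R2=(0,3,0) R1=(0,3,0)
Op 3: inc R2 by 1 -> R2=(0,3,1) value=4
Op 4: inc R0 by 2 -> R0=(2,0,0) value=2
Op 5: inc R0 by 4 -> R0=(6,0,0) value=6
Op 6: inc R2 by 3 -> R2=(0,3,4) value=7

Answer: 6 0 0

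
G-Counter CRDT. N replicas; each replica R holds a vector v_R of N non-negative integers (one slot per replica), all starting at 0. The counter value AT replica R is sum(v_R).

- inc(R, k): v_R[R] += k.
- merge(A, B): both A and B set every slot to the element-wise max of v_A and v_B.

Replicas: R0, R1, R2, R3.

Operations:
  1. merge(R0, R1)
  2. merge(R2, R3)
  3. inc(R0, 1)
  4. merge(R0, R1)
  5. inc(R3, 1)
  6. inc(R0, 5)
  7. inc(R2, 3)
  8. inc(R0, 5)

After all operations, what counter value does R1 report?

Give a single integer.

Answer: 1

Derivation:
Op 1: merge R0<->R1 -> R0=(0,0,0,0) R1=(0,0,0,0)
Op 2: merge R2<->R3 -> R2=(0,0,0,0) R3=(0,0,0,0)
Op 3: inc R0 by 1 -> R0=(1,0,0,0) value=1
Op 4: merge R0<->R1 -> R0=(1,0,0,0) R1=(1,0,0,0)
Op 5: inc R3 by 1 -> R3=(0,0,0,1) value=1
Op 6: inc R0 by 5 -> R0=(6,0,0,0) value=6
Op 7: inc R2 by 3 -> R2=(0,0,3,0) value=3
Op 8: inc R0 by 5 -> R0=(11,0,0,0) value=11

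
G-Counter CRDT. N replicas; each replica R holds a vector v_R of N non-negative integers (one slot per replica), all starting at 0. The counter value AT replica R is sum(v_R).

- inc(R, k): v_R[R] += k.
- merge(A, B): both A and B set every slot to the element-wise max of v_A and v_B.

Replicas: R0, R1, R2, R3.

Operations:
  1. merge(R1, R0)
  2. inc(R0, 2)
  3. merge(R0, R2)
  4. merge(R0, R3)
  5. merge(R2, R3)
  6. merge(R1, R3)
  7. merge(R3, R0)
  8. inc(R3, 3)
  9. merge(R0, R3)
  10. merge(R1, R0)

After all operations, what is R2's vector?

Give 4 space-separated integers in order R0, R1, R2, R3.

Answer: 2 0 0 0

Derivation:
Op 1: merge R1<->R0 -> R1=(0,0,0,0) R0=(0,0,0,0)
Op 2: inc R0 by 2 -> R0=(2,0,0,0) value=2
Op 3: merge R0<->R2 -> R0=(2,0,0,0) R2=(2,0,0,0)
Op 4: merge R0<->R3 -> R0=(2,0,0,0) R3=(2,0,0,0)
Op 5: merge R2<->R3 -> R2=(2,0,0,0) R3=(2,0,0,0)
Op 6: merge R1<->R3 -> R1=(2,0,0,0) R3=(2,0,0,0)
Op 7: merge R3<->R0 -> R3=(2,0,0,0) R0=(2,0,0,0)
Op 8: inc R3 by 3 -> R3=(2,0,0,3) value=5
Op 9: merge R0<->R3 -> R0=(2,0,0,3) R3=(2,0,0,3)
Op 10: merge R1<->R0 -> R1=(2,0,0,3) R0=(2,0,0,3)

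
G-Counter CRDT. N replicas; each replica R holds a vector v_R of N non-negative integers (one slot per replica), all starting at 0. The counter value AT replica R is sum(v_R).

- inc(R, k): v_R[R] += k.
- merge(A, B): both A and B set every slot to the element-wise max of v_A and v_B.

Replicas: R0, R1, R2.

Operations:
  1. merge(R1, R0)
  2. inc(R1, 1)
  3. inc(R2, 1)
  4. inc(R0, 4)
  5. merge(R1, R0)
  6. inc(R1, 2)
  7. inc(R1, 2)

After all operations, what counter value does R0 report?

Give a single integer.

Op 1: merge R1<->R0 -> R1=(0,0,0) R0=(0,0,0)
Op 2: inc R1 by 1 -> R1=(0,1,0) value=1
Op 3: inc R2 by 1 -> R2=(0,0,1) value=1
Op 4: inc R0 by 4 -> R0=(4,0,0) value=4
Op 5: merge R1<->R0 -> R1=(4,1,0) R0=(4,1,0)
Op 6: inc R1 by 2 -> R1=(4,3,0) value=7
Op 7: inc R1 by 2 -> R1=(4,5,0) value=9

Answer: 5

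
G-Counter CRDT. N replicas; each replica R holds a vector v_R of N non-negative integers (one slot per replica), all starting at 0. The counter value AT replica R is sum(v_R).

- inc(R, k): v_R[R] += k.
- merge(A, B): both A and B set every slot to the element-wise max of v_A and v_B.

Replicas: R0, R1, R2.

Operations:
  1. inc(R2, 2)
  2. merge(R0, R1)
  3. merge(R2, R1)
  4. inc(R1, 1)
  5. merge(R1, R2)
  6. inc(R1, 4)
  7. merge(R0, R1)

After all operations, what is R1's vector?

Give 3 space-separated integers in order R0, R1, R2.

Answer: 0 5 2

Derivation:
Op 1: inc R2 by 2 -> R2=(0,0,2) value=2
Op 2: merge R0<->R1 -> R0=(0,0,0) R1=(0,0,0)
Op 3: merge R2<->R1 -> R2=(0,0,2) R1=(0,0,2)
Op 4: inc R1 by 1 -> R1=(0,1,2) value=3
Op 5: merge R1<->R2 -> R1=(0,1,2) R2=(0,1,2)
Op 6: inc R1 by 4 -> R1=(0,5,2) value=7
Op 7: merge R0<->R1 -> R0=(0,5,2) R1=(0,5,2)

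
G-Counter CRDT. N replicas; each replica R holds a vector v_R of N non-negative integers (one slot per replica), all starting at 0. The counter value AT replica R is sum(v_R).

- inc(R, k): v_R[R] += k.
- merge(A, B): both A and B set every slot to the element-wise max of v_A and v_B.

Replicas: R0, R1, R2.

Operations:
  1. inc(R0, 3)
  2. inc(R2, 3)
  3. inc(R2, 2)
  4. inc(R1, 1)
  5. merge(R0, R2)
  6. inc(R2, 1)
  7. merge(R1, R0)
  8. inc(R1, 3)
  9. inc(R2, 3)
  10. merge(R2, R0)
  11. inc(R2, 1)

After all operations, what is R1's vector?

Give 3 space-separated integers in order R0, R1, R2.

Answer: 3 4 5

Derivation:
Op 1: inc R0 by 3 -> R0=(3,0,0) value=3
Op 2: inc R2 by 3 -> R2=(0,0,3) value=3
Op 3: inc R2 by 2 -> R2=(0,0,5) value=5
Op 4: inc R1 by 1 -> R1=(0,1,0) value=1
Op 5: merge R0<->R2 -> R0=(3,0,5) R2=(3,0,5)
Op 6: inc R2 by 1 -> R2=(3,0,6) value=9
Op 7: merge R1<->R0 -> R1=(3,1,5) R0=(3,1,5)
Op 8: inc R1 by 3 -> R1=(3,4,5) value=12
Op 9: inc R2 by 3 -> R2=(3,0,9) value=12
Op 10: merge R2<->R0 -> R2=(3,1,9) R0=(3,1,9)
Op 11: inc R2 by 1 -> R2=(3,1,10) value=14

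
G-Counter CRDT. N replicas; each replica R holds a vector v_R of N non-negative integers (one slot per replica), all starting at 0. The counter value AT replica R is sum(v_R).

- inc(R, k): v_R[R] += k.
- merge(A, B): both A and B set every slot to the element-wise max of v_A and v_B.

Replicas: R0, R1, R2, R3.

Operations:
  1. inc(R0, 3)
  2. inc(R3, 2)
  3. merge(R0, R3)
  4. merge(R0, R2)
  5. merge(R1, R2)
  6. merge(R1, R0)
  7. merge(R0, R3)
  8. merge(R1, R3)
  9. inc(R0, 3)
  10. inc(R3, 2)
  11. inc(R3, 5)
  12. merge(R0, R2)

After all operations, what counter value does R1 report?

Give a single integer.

Op 1: inc R0 by 3 -> R0=(3,0,0,0) value=3
Op 2: inc R3 by 2 -> R3=(0,0,0,2) value=2
Op 3: merge R0<->R3 -> R0=(3,0,0,2) R3=(3,0,0,2)
Op 4: merge R0<->R2 -> R0=(3,0,0,2) R2=(3,0,0,2)
Op 5: merge R1<->R2 -> R1=(3,0,0,2) R2=(3,0,0,2)
Op 6: merge R1<->R0 -> R1=(3,0,0,2) R0=(3,0,0,2)
Op 7: merge R0<->R3 -> R0=(3,0,0,2) R3=(3,0,0,2)
Op 8: merge R1<->R3 -> R1=(3,0,0,2) R3=(3,0,0,2)
Op 9: inc R0 by 3 -> R0=(6,0,0,2) value=8
Op 10: inc R3 by 2 -> R3=(3,0,0,4) value=7
Op 11: inc R3 by 5 -> R3=(3,0,0,9) value=12
Op 12: merge R0<->R2 -> R0=(6,0,0,2) R2=(6,0,0,2)

Answer: 5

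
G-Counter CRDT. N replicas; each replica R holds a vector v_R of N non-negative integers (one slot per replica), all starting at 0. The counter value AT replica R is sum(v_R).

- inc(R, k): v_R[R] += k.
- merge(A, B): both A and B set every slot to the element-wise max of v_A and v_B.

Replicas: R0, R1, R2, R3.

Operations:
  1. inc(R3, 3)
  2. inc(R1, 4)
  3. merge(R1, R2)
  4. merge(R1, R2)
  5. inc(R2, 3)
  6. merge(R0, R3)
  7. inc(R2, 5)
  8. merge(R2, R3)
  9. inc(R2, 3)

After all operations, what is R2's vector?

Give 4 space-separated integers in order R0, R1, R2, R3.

Answer: 0 4 11 3

Derivation:
Op 1: inc R3 by 3 -> R3=(0,0,0,3) value=3
Op 2: inc R1 by 4 -> R1=(0,4,0,0) value=4
Op 3: merge R1<->R2 -> R1=(0,4,0,0) R2=(0,4,0,0)
Op 4: merge R1<->R2 -> R1=(0,4,0,0) R2=(0,4,0,0)
Op 5: inc R2 by 3 -> R2=(0,4,3,0) value=7
Op 6: merge R0<->R3 -> R0=(0,0,0,3) R3=(0,0,0,3)
Op 7: inc R2 by 5 -> R2=(0,4,8,0) value=12
Op 8: merge R2<->R3 -> R2=(0,4,8,3) R3=(0,4,8,3)
Op 9: inc R2 by 3 -> R2=(0,4,11,3) value=18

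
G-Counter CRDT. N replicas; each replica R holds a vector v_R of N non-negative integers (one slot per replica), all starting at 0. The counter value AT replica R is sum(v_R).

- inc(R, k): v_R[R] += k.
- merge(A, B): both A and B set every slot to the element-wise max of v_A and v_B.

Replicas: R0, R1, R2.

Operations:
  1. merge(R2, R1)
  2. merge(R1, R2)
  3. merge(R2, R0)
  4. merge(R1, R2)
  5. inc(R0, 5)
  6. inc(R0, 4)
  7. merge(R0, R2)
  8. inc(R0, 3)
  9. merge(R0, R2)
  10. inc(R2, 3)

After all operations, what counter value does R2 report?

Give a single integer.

Op 1: merge R2<->R1 -> R2=(0,0,0) R1=(0,0,0)
Op 2: merge R1<->R2 -> R1=(0,0,0) R2=(0,0,0)
Op 3: merge R2<->R0 -> R2=(0,0,0) R0=(0,0,0)
Op 4: merge R1<->R2 -> R1=(0,0,0) R2=(0,0,0)
Op 5: inc R0 by 5 -> R0=(5,0,0) value=5
Op 6: inc R0 by 4 -> R0=(9,0,0) value=9
Op 7: merge R0<->R2 -> R0=(9,0,0) R2=(9,0,0)
Op 8: inc R0 by 3 -> R0=(12,0,0) value=12
Op 9: merge R0<->R2 -> R0=(12,0,0) R2=(12,0,0)
Op 10: inc R2 by 3 -> R2=(12,0,3) value=15

Answer: 15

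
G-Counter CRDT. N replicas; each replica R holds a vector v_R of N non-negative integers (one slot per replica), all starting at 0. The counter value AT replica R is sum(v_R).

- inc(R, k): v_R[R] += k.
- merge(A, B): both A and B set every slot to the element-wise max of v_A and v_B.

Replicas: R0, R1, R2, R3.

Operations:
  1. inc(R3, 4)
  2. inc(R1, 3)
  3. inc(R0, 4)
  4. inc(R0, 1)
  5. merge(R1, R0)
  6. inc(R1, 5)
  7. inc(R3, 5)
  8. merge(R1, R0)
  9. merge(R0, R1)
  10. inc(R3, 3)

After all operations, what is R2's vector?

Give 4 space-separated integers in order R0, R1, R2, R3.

Answer: 0 0 0 0

Derivation:
Op 1: inc R3 by 4 -> R3=(0,0,0,4) value=4
Op 2: inc R1 by 3 -> R1=(0,3,0,0) value=3
Op 3: inc R0 by 4 -> R0=(4,0,0,0) value=4
Op 4: inc R0 by 1 -> R0=(5,0,0,0) value=5
Op 5: merge R1<->R0 -> R1=(5,3,0,0) R0=(5,3,0,0)
Op 6: inc R1 by 5 -> R1=(5,8,0,0) value=13
Op 7: inc R3 by 5 -> R3=(0,0,0,9) value=9
Op 8: merge R1<->R0 -> R1=(5,8,0,0) R0=(5,8,0,0)
Op 9: merge R0<->R1 -> R0=(5,8,0,0) R1=(5,8,0,0)
Op 10: inc R3 by 3 -> R3=(0,0,0,12) value=12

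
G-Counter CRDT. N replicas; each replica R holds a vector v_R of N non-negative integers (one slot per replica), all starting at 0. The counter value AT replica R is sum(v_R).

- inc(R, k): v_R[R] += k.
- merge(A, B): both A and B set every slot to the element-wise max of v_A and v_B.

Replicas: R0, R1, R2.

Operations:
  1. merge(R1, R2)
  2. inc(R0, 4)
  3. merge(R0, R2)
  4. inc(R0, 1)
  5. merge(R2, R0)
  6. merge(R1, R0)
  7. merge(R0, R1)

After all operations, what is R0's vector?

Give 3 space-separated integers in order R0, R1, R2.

Answer: 5 0 0

Derivation:
Op 1: merge R1<->R2 -> R1=(0,0,0) R2=(0,0,0)
Op 2: inc R0 by 4 -> R0=(4,0,0) value=4
Op 3: merge R0<->R2 -> R0=(4,0,0) R2=(4,0,0)
Op 4: inc R0 by 1 -> R0=(5,0,0) value=5
Op 5: merge R2<->R0 -> R2=(5,0,0) R0=(5,0,0)
Op 6: merge R1<->R0 -> R1=(5,0,0) R0=(5,0,0)
Op 7: merge R0<->R1 -> R0=(5,0,0) R1=(5,0,0)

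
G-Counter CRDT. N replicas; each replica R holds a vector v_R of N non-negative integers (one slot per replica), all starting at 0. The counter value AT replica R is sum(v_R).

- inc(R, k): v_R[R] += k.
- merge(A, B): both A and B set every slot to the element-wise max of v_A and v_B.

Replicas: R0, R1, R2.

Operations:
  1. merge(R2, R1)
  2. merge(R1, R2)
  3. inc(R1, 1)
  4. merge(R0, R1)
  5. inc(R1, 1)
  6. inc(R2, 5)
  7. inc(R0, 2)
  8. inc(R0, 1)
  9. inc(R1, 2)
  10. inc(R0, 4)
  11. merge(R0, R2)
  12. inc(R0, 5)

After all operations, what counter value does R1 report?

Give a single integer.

Answer: 4

Derivation:
Op 1: merge R2<->R1 -> R2=(0,0,0) R1=(0,0,0)
Op 2: merge R1<->R2 -> R1=(0,0,0) R2=(0,0,0)
Op 3: inc R1 by 1 -> R1=(0,1,0) value=1
Op 4: merge R0<->R1 -> R0=(0,1,0) R1=(0,1,0)
Op 5: inc R1 by 1 -> R1=(0,2,0) value=2
Op 6: inc R2 by 5 -> R2=(0,0,5) value=5
Op 7: inc R0 by 2 -> R0=(2,1,0) value=3
Op 8: inc R0 by 1 -> R0=(3,1,0) value=4
Op 9: inc R1 by 2 -> R1=(0,4,0) value=4
Op 10: inc R0 by 4 -> R0=(7,1,0) value=8
Op 11: merge R0<->R2 -> R0=(7,1,5) R2=(7,1,5)
Op 12: inc R0 by 5 -> R0=(12,1,5) value=18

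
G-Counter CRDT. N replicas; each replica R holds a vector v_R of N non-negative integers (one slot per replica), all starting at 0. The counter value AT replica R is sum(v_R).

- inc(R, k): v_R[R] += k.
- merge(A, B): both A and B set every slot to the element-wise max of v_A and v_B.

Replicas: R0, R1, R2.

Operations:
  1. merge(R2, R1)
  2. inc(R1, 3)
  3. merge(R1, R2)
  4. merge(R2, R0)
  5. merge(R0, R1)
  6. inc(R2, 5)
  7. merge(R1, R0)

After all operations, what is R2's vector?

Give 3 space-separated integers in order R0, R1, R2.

Op 1: merge R2<->R1 -> R2=(0,0,0) R1=(0,0,0)
Op 2: inc R1 by 3 -> R1=(0,3,0) value=3
Op 3: merge R1<->R2 -> R1=(0,3,0) R2=(0,3,0)
Op 4: merge R2<->R0 -> R2=(0,3,0) R0=(0,3,0)
Op 5: merge R0<->R1 -> R0=(0,3,0) R1=(0,3,0)
Op 6: inc R2 by 5 -> R2=(0,3,5) value=8
Op 7: merge R1<->R0 -> R1=(0,3,0) R0=(0,3,0)

Answer: 0 3 5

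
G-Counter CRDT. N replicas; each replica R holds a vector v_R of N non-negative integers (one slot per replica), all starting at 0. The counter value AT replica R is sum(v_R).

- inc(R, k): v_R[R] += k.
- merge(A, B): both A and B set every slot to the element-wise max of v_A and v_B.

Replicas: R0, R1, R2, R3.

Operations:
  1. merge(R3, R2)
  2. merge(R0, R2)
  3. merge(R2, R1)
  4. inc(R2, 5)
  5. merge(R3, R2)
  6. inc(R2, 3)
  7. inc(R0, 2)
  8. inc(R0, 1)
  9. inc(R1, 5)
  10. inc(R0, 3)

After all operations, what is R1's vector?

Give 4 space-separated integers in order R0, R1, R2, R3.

Op 1: merge R3<->R2 -> R3=(0,0,0,0) R2=(0,0,0,0)
Op 2: merge R0<->R2 -> R0=(0,0,0,0) R2=(0,0,0,0)
Op 3: merge R2<->R1 -> R2=(0,0,0,0) R1=(0,0,0,0)
Op 4: inc R2 by 5 -> R2=(0,0,5,0) value=5
Op 5: merge R3<->R2 -> R3=(0,0,5,0) R2=(0,0,5,0)
Op 6: inc R2 by 3 -> R2=(0,0,8,0) value=8
Op 7: inc R0 by 2 -> R0=(2,0,0,0) value=2
Op 8: inc R0 by 1 -> R0=(3,0,0,0) value=3
Op 9: inc R1 by 5 -> R1=(0,5,0,0) value=5
Op 10: inc R0 by 3 -> R0=(6,0,0,0) value=6

Answer: 0 5 0 0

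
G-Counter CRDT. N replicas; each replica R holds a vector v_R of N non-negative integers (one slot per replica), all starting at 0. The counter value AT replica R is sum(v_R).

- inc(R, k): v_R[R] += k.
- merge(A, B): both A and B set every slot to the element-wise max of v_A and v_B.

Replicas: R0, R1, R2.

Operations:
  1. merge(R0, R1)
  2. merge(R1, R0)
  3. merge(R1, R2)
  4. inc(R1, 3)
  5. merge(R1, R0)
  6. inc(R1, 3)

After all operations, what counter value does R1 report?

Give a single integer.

Answer: 6

Derivation:
Op 1: merge R0<->R1 -> R0=(0,0,0) R1=(0,0,0)
Op 2: merge R1<->R0 -> R1=(0,0,0) R0=(0,0,0)
Op 3: merge R1<->R2 -> R1=(0,0,0) R2=(0,0,0)
Op 4: inc R1 by 3 -> R1=(0,3,0) value=3
Op 5: merge R1<->R0 -> R1=(0,3,0) R0=(0,3,0)
Op 6: inc R1 by 3 -> R1=(0,6,0) value=6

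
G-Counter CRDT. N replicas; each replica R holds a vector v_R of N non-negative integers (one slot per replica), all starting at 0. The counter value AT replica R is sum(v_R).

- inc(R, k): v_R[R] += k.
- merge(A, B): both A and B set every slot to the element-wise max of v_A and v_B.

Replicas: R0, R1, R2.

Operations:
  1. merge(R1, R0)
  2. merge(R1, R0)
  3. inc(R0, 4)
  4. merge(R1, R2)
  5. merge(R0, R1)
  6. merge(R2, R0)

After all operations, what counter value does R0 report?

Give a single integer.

Answer: 4

Derivation:
Op 1: merge R1<->R0 -> R1=(0,0,0) R0=(0,0,0)
Op 2: merge R1<->R0 -> R1=(0,0,0) R0=(0,0,0)
Op 3: inc R0 by 4 -> R0=(4,0,0) value=4
Op 4: merge R1<->R2 -> R1=(0,0,0) R2=(0,0,0)
Op 5: merge R0<->R1 -> R0=(4,0,0) R1=(4,0,0)
Op 6: merge R2<->R0 -> R2=(4,0,0) R0=(4,0,0)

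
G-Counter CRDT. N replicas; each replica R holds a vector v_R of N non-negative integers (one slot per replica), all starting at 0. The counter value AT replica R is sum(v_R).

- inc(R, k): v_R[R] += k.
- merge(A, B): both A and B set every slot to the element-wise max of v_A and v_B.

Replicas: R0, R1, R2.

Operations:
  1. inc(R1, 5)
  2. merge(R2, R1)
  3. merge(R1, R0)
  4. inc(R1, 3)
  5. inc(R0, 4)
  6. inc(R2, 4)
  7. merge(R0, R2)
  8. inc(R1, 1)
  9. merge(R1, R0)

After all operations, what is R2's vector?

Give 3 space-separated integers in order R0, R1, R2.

Op 1: inc R1 by 5 -> R1=(0,5,0) value=5
Op 2: merge R2<->R1 -> R2=(0,5,0) R1=(0,5,0)
Op 3: merge R1<->R0 -> R1=(0,5,0) R0=(0,5,0)
Op 4: inc R1 by 3 -> R1=(0,8,0) value=8
Op 5: inc R0 by 4 -> R0=(4,5,0) value=9
Op 6: inc R2 by 4 -> R2=(0,5,4) value=9
Op 7: merge R0<->R2 -> R0=(4,5,4) R2=(4,5,4)
Op 8: inc R1 by 1 -> R1=(0,9,0) value=9
Op 9: merge R1<->R0 -> R1=(4,9,4) R0=(4,9,4)

Answer: 4 5 4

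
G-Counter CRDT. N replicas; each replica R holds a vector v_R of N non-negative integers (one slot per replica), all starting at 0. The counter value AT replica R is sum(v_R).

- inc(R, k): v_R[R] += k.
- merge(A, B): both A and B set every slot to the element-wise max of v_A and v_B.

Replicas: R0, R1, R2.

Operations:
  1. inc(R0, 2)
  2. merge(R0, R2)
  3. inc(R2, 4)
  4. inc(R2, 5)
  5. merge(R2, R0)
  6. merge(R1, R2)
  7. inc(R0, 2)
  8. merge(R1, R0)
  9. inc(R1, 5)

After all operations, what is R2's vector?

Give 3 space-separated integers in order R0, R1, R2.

Op 1: inc R0 by 2 -> R0=(2,0,0) value=2
Op 2: merge R0<->R2 -> R0=(2,0,0) R2=(2,0,0)
Op 3: inc R2 by 4 -> R2=(2,0,4) value=6
Op 4: inc R2 by 5 -> R2=(2,0,9) value=11
Op 5: merge R2<->R0 -> R2=(2,0,9) R0=(2,0,9)
Op 6: merge R1<->R2 -> R1=(2,0,9) R2=(2,0,9)
Op 7: inc R0 by 2 -> R0=(4,0,9) value=13
Op 8: merge R1<->R0 -> R1=(4,0,9) R0=(4,0,9)
Op 9: inc R1 by 5 -> R1=(4,5,9) value=18

Answer: 2 0 9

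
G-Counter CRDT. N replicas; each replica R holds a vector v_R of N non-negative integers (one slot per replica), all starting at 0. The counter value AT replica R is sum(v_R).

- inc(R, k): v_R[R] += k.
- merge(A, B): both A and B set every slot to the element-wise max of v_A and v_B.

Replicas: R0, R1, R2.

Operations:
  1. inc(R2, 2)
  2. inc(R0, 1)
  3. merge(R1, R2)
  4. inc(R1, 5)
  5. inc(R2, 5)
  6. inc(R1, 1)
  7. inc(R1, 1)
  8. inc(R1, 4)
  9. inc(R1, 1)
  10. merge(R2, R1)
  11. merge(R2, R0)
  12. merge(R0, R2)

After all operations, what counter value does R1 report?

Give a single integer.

Op 1: inc R2 by 2 -> R2=(0,0,2) value=2
Op 2: inc R0 by 1 -> R0=(1,0,0) value=1
Op 3: merge R1<->R2 -> R1=(0,0,2) R2=(0,0,2)
Op 4: inc R1 by 5 -> R1=(0,5,2) value=7
Op 5: inc R2 by 5 -> R2=(0,0,7) value=7
Op 6: inc R1 by 1 -> R1=(0,6,2) value=8
Op 7: inc R1 by 1 -> R1=(0,7,2) value=9
Op 8: inc R1 by 4 -> R1=(0,11,2) value=13
Op 9: inc R1 by 1 -> R1=(0,12,2) value=14
Op 10: merge R2<->R1 -> R2=(0,12,7) R1=(0,12,7)
Op 11: merge R2<->R0 -> R2=(1,12,7) R0=(1,12,7)
Op 12: merge R0<->R2 -> R0=(1,12,7) R2=(1,12,7)

Answer: 19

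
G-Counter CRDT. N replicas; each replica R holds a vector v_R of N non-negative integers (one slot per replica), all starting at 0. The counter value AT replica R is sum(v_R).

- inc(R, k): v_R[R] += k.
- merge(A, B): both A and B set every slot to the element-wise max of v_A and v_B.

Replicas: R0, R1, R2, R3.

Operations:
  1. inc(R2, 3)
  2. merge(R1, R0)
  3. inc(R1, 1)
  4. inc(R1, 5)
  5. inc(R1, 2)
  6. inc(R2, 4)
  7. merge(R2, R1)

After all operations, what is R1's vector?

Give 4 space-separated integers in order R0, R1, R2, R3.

Answer: 0 8 7 0

Derivation:
Op 1: inc R2 by 3 -> R2=(0,0,3,0) value=3
Op 2: merge R1<->R0 -> R1=(0,0,0,0) R0=(0,0,0,0)
Op 3: inc R1 by 1 -> R1=(0,1,0,0) value=1
Op 4: inc R1 by 5 -> R1=(0,6,0,0) value=6
Op 5: inc R1 by 2 -> R1=(0,8,0,0) value=8
Op 6: inc R2 by 4 -> R2=(0,0,7,0) value=7
Op 7: merge R2<->R1 -> R2=(0,8,7,0) R1=(0,8,7,0)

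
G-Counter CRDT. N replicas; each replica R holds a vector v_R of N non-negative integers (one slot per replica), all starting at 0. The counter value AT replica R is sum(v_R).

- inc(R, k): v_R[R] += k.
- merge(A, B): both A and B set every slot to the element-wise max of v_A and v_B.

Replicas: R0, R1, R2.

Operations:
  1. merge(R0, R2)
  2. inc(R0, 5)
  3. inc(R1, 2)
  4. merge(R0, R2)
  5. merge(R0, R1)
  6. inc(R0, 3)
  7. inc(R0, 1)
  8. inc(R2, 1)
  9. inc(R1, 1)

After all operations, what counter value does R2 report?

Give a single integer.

Answer: 6

Derivation:
Op 1: merge R0<->R2 -> R0=(0,0,0) R2=(0,0,0)
Op 2: inc R0 by 5 -> R0=(5,0,0) value=5
Op 3: inc R1 by 2 -> R1=(0,2,0) value=2
Op 4: merge R0<->R2 -> R0=(5,0,0) R2=(5,0,0)
Op 5: merge R0<->R1 -> R0=(5,2,0) R1=(5,2,0)
Op 6: inc R0 by 3 -> R0=(8,2,0) value=10
Op 7: inc R0 by 1 -> R0=(9,2,0) value=11
Op 8: inc R2 by 1 -> R2=(5,0,1) value=6
Op 9: inc R1 by 1 -> R1=(5,3,0) value=8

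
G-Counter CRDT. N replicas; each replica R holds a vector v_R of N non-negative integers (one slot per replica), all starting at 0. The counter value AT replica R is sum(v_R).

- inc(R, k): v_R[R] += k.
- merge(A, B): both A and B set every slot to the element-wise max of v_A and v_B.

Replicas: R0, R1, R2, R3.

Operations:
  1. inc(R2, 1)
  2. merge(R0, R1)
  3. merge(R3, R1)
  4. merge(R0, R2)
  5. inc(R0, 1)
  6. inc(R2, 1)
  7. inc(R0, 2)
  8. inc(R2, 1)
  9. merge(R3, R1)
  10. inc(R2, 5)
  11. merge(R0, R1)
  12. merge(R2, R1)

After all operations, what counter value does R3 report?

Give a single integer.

Op 1: inc R2 by 1 -> R2=(0,0,1,0) value=1
Op 2: merge R0<->R1 -> R0=(0,0,0,0) R1=(0,0,0,0)
Op 3: merge R3<->R1 -> R3=(0,0,0,0) R1=(0,0,0,0)
Op 4: merge R0<->R2 -> R0=(0,0,1,0) R2=(0,0,1,0)
Op 5: inc R0 by 1 -> R0=(1,0,1,0) value=2
Op 6: inc R2 by 1 -> R2=(0,0,2,0) value=2
Op 7: inc R0 by 2 -> R0=(3,0,1,0) value=4
Op 8: inc R2 by 1 -> R2=(0,0,3,0) value=3
Op 9: merge R3<->R1 -> R3=(0,0,0,0) R1=(0,0,0,0)
Op 10: inc R2 by 5 -> R2=(0,0,8,0) value=8
Op 11: merge R0<->R1 -> R0=(3,0,1,0) R1=(3,0,1,0)
Op 12: merge R2<->R1 -> R2=(3,0,8,0) R1=(3,0,8,0)

Answer: 0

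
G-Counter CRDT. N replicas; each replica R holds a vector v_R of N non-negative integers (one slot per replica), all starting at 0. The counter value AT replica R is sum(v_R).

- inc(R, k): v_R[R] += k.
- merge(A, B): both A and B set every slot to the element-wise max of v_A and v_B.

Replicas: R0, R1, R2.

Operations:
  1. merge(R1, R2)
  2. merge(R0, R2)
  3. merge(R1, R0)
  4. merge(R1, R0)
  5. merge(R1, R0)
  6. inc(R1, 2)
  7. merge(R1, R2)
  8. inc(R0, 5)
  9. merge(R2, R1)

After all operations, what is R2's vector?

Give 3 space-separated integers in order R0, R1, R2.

Answer: 0 2 0

Derivation:
Op 1: merge R1<->R2 -> R1=(0,0,0) R2=(0,0,0)
Op 2: merge R0<->R2 -> R0=(0,0,0) R2=(0,0,0)
Op 3: merge R1<->R0 -> R1=(0,0,0) R0=(0,0,0)
Op 4: merge R1<->R0 -> R1=(0,0,0) R0=(0,0,0)
Op 5: merge R1<->R0 -> R1=(0,0,0) R0=(0,0,0)
Op 6: inc R1 by 2 -> R1=(0,2,0) value=2
Op 7: merge R1<->R2 -> R1=(0,2,0) R2=(0,2,0)
Op 8: inc R0 by 5 -> R0=(5,0,0) value=5
Op 9: merge R2<->R1 -> R2=(0,2,0) R1=(0,2,0)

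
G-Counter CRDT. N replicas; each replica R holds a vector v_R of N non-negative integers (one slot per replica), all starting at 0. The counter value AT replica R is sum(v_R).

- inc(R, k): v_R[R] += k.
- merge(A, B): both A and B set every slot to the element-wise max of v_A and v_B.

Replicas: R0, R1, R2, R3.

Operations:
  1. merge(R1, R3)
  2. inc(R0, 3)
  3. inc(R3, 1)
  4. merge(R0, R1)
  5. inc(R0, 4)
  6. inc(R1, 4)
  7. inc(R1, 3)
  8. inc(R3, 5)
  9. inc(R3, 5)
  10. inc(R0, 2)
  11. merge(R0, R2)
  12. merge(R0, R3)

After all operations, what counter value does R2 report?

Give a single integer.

Answer: 9

Derivation:
Op 1: merge R1<->R3 -> R1=(0,0,0,0) R3=(0,0,0,0)
Op 2: inc R0 by 3 -> R0=(3,0,0,0) value=3
Op 3: inc R3 by 1 -> R3=(0,0,0,1) value=1
Op 4: merge R0<->R1 -> R0=(3,0,0,0) R1=(3,0,0,0)
Op 5: inc R0 by 4 -> R0=(7,0,0,0) value=7
Op 6: inc R1 by 4 -> R1=(3,4,0,0) value=7
Op 7: inc R1 by 3 -> R1=(3,7,0,0) value=10
Op 8: inc R3 by 5 -> R3=(0,0,0,6) value=6
Op 9: inc R3 by 5 -> R3=(0,0,0,11) value=11
Op 10: inc R0 by 2 -> R0=(9,0,0,0) value=9
Op 11: merge R0<->R2 -> R0=(9,0,0,0) R2=(9,0,0,0)
Op 12: merge R0<->R3 -> R0=(9,0,0,11) R3=(9,0,0,11)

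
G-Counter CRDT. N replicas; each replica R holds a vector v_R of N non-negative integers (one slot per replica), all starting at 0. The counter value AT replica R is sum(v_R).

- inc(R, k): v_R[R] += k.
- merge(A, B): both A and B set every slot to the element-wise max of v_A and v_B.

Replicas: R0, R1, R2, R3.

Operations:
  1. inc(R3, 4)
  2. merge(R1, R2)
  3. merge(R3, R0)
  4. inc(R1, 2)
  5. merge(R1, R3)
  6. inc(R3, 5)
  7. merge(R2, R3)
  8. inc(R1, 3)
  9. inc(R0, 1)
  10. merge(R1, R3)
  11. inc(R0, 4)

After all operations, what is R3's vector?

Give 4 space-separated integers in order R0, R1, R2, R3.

Op 1: inc R3 by 4 -> R3=(0,0,0,4) value=4
Op 2: merge R1<->R2 -> R1=(0,0,0,0) R2=(0,0,0,0)
Op 3: merge R3<->R0 -> R3=(0,0,0,4) R0=(0,0,0,4)
Op 4: inc R1 by 2 -> R1=(0,2,0,0) value=2
Op 5: merge R1<->R3 -> R1=(0,2,0,4) R3=(0,2,0,4)
Op 6: inc R3 by 5 -> R3=(0,2,0,9) value=11
Op 7: merge R2<->R3 -> R2=(0,2,0,9) R3=(0,2,0,9)
Op 8: inc R1 by 3 -> R1=(0,5,0,4) value=9
Op 9: inc R0 by 1 -> R0=(1,0,0,4) value=5
Op 10: merge R1<->R3 -> R1=(0,5,0,9) R3=(0,5,0,9)
Op 11: inc R0 by 4 -> R0=(5,0,0,4) value=9

Answer: 0 5 0 9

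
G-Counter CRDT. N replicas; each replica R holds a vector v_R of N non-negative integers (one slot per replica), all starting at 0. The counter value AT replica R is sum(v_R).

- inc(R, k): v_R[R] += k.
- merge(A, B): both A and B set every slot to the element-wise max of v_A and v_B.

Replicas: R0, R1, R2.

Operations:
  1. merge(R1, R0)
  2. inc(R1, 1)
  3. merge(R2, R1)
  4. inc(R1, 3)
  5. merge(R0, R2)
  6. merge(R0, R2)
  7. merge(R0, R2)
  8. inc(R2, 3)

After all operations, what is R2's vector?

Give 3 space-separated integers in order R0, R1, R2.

Answer: 0 1 3

Derivation:
Op 1: merge R1<->R0 -> R1=(0,0,0) R0=(0,0,0)
Op 2: inc R1 by 1 -> R1=(0,1,0) value=1
Op 3: merge R2<->R1 -> R2=(0,1,0) R1=(0,1,0)
Op 4: inc R1 by 3 -> R1=(0,4,0) value=4
Op 5: merge R0<->R2 -> R0=(0,1,0) R2=(0,1,0)
Op 6: merge R0<->R2 -> R0=(0,1,0) R2=(0,1,0)
Op 7: merge R0<->R2 -> R0=(0,1,0) R2=(0,1,0)
Op 8: inc R2 by 3 -> R2=(0,1,3) value=4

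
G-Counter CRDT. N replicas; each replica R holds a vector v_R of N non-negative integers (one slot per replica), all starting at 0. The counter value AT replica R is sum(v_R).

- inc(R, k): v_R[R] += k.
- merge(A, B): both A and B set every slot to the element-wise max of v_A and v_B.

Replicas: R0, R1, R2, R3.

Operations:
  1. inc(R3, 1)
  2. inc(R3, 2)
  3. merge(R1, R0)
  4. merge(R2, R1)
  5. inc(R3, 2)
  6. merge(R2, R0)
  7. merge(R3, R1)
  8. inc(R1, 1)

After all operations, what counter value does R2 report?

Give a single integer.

Op 1: inc R3 by 1 -> R3=(0,0,0,1) value=1
Op 2: inc R3 by 2 -> R3=(0,0,0,3) value=3
Op 3: merge R1<->R0 -> R1=(0,0,0,0) R0=(0,0,0,0)
Op 4: merge R2<->R1 -> R2=(0,0,0,0) R1=(0,0,0,0)
Op 5: inc R3 by 2 -> R3=(0,0,0,5) value=5
Op 6: merge R2<->R0 -> R2=(0,0,0,0) R0=(0,0,0,0)
Op 7: merge R3<->R1 -> R3=(0,0,0,5) R1=(0,0,0,5)
Op 8: inc R1 by 1 -> R1=(0,1,0,5) value=6

Answer: 0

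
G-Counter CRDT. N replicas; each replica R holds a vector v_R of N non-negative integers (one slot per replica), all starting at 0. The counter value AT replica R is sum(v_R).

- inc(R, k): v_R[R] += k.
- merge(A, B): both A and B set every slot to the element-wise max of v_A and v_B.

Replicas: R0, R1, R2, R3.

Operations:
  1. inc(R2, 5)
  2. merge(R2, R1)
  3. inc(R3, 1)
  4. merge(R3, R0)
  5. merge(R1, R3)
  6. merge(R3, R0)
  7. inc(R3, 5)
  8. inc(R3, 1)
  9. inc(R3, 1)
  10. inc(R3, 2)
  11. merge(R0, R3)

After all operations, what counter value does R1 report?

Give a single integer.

Op 1: inc R2 by 5 -> R2=(0,0,5,0) value=5
Op 2: merge R2<->R1 -> R2=(0,0,5,0) R1=(0,0,5,0)
Op 3: inc R3 by 1 -> R3=(0,0,0,1) value=1
Op 4: merge R3<->R0 -> R3=(0,0,0,1) R0=(0,0,0,1)
Op 5: merge R1<->R3 -> R1=(0,0,5,1) R3=(0,0,5,1)
Op 6: merge R3<->R0 -> R3=(0,0,5,1) R0=(0,0,5,1)
Op 7: inc R3 by 5 -> R3=(0,0,5,6) value=11
Op 8: inc R3 by 1 -> R3=(0,0,5,7) value=12
Op 9: inc R3 by 1 -> R3=(0,0,5,8) value=13
Op 10: inc R3 by 2 -> R3=(0,0,5,10) value=15
Op 11: merge R0<->R3 -> R0=(0,0,5,10) R3=(0,0,5,10)

Answer: 6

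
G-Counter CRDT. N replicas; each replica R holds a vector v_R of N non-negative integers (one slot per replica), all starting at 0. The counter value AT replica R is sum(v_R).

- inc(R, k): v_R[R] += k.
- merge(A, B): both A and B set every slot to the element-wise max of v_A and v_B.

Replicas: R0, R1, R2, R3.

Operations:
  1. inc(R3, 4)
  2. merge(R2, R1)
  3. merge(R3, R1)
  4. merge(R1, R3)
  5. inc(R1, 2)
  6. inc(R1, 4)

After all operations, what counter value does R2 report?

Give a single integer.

Op 1: inc R3 by 4 -> R3=(0,0,0,4) value=4
Op 2: merge R2<->R1 -> R2=(0,0,0,0) R1=(0,0,0,0)
Op 3: merge R3<->R1 -> R3=(0,0,0,4) R1=(0,0,0,4)
Op 4: merge R1<->R3 -> R1=(0,0,0,4) R3=(0,0,0,4)
Op 5: inc R1 by 2 -> R1=(0,2,0,4) value=6
Op 6: inc R1 by 4 -> R1=(0,6,0,4) value=10

Answer: 0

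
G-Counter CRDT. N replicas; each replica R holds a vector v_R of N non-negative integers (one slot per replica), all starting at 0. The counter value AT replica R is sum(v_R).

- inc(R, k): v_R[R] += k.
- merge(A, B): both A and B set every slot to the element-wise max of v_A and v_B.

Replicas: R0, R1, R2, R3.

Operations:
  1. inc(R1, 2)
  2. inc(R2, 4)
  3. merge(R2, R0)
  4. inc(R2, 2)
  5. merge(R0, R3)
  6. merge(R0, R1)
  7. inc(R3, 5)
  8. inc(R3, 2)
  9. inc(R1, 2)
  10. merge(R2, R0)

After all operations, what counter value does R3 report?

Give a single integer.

Answer: 11

Derivation:
Op 1: inc R1 by 2 -> R1=(0,2,0,0) value=2
Op 2: inc R2 by 4 -> R2=(0,0,4,0) value=4
Op 3: merge R2<->R0 -> R2=(0,0,4,0) R0=(0,0,4,0)
Op 4: inc R2 by 2 -> R2=(0,0,6,0) value=6
Op 5: merge R0<->R3 -> R0=(0,0,4,0) R3=(0,0,4,0)
Op 6: merge R0<->R1 -> R0=(0,2,4,0) R1=(0,2,4,0)
Op 7: inc R3 by 5 -> R3=(0,0,4,5) value=9
Op 8: inc R3 by 2 -> R3=(0,0,4,7) value=11
Op 9: inc R1 by 2 -> R1=(0,4,4,0) value=8
Op 10: merge R2<->R0 -> R2=(0,2,6,0) R0=(0,2,6,0)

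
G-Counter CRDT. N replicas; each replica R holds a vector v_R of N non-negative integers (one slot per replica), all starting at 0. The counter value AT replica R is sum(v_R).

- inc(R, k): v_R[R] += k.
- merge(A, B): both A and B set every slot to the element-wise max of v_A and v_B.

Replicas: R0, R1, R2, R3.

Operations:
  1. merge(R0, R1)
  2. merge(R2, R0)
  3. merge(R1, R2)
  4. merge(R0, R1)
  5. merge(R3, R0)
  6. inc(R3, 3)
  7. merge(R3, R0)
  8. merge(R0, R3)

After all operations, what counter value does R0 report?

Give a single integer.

Op 1: merge R0<->R1 -> R0=(0,0,0,0) R1=(0,0,0,0)
Op 2: merge R2<->R0 -> R2=(0,0,0,0) R0=(0,0,0,0)
Op 3: merge R1<->R2 -> R1=(0,0,0,0) R2=(0,0,0,0)
Op 4: merge R0<->R1 -> R0=(0,0,0,0) R1=(0,0,0,0)
Op 5: merge R3<->R0 -> R3=(0,0,0,0) R0=(0,0,0,0)
Op 6: inc R3 by 3 -> R3=(0,0,0,3) value=3
Op 7: merge R3<->R0 -> R3=(0,0,0,3) R0=(0,0,0,3)
Op 8: merge R0<->R3 -> R0=(0,0,0,3) R3=(0,0,0,3)

Answer: 3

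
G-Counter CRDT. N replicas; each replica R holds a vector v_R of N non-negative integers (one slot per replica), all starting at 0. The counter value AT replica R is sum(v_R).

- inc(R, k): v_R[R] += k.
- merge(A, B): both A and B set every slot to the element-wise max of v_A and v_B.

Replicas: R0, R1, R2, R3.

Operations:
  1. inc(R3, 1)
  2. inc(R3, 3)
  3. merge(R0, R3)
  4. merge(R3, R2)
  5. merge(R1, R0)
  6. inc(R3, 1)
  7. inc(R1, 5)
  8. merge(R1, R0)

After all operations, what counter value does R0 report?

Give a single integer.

Answer: 9

Derivation:
Op 1: inc R3 by 1 -> R3=(0,0,0,1) value=1
Op 2: inc R3 by 3 -> R3=(0,0,0,4) value=4
Op 3: merge R0<->R3 -> R0=(0,0,0,4) R3=(0,0,0,4)
Op 4: merge R3<->R2 -> R3=(0,0,0,4) R2=(0,0,0,4)
Op 5: merge R1<->R0 -> R1=(0,0,0,4) R0=(0,0,0,4)
Op 6: inc R3 by 1 -> R3=(0,0,0,5) value=5
Op 7: inc R1 by 5 -> R1=(0,5,0,4) value=9
Op 8: merge R1<->R0 -> R1=(0,5,0,4) R0=(0,5,0,4)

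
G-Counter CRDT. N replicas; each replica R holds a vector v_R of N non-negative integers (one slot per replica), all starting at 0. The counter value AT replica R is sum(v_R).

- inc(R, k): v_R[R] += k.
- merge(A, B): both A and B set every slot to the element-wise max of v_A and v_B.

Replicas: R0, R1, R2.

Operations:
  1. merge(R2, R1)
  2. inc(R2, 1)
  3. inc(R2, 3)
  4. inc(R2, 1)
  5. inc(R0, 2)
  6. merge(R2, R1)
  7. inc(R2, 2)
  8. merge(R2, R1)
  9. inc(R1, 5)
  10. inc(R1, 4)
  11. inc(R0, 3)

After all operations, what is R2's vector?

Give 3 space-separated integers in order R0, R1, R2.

Answer: 0 0 7

Derivation:
Op 1: merge R2<->R1 -> R2=(0,0,0) R1=(0,0,0)
Op 2: inc R2 by 1 -> R2=(0,0,1) value=1
Op 3: inc R2 by 3 -> R2=(0,0,4) value=4
Op 4: inc R2 by 1 -> R2=(0,0,5) value=5
Op 5: inc R0 by 2 -> R0=(2,0,0) value=2
Op 6: merge R2<->R1 -> R2=(0,0,5) R1=(0,0,5)
Op 7: inc R2 by 2 -> R2=(0,0,7) value=7
Op 8: merge R2<->R1 -> R2=(0,0,7) R1=(0,0,7)
Op 9: inc R1 by 5 -> R1=(0,5,7) value=12
Op 10: inc R1 by 4 -> R1=(0,9,7) value=16
Op 11: inc R0 by 3 -> R0=(5,0,0) value=5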